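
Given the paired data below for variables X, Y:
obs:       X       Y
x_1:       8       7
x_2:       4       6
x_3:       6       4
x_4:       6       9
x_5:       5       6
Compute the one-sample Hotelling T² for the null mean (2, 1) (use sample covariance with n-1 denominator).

Step 1 — sample mean vector:
  mean(X) = (8 + 4 + 6 + 6 + 5) / 5 = 29/5 = 5.8
  mean(Y) = (7 + 6 + 4 + 9 + 6) / 5 = 32/5 = 6.4
  x̄ = (5.8, 6.4),  deviation x̄ - mu_0 = (5.8, 6.4) - (2, 1) = (3.8, 5.4).

Step 2 — sample covariance matrix, S[i,j] = (1/(n-1)) · Σ_k (x_{k,i} - mean_i) · (x_{k,j} - mean_j), divisor n-1 = 4:
  S[X,X] = ((2.2)·(2.2) + (-1.8)·(-1.8) + (0.2)·(0.2) + (0.2)·(0.2) + (-0.8)·(-0.8)) / 4 = 8.8/4 = 2.2
  S[X,Y] = ((2.2)·(0.6) + (-1.8)·(-0.4) + (0.2)·(-2.4) + (0.2)·(2.6) + (-0.8)·(-0.4)) / 4 = 2.4/4 = 0.6
  S[Y,Y] = ((0.6)·(0.6) + (-0.4)·(-0.4) + (-2.4)·(-2.4) + (2.6)·(2.6) + (-0.4)·(-0.4)) / 4 = 13.2/4 = 3.3
  S = [[2.2, 0.6],
 [0.6, 3.3]].

Step 3 — invert S. det(S) = 2.2·3.3 - (0.6)² = 6.9.
  S^{-1} = (1/det) · [[d, -b], [-b, a]] = [[0.4783, -0.087],
 [-0.087, 0.3188]].

Step 4 — quadratic form (x̄ - mu_0)^T · S^{-1} · (x̄ - mu_0):
  S^{-1} · (x̄ - mu_0) = (1.3478, 1.3913),
  (x̄ - mu_0)^T · [...] = (3.8)·(1.3478) + (5.4)·(1.3913) = 12.6348.

Step 5 — scale by n: T² = 5 · 12.6348 = 63.1739.

T² ≈ 63.1739


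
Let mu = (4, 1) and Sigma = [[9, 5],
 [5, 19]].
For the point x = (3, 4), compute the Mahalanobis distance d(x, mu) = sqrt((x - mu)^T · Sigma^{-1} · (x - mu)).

Step 1 — centre the observation: (x - mu) = (-1, 3).

Step 2 — invert Sigma. det(Sigma) = 9·19 - (5)² = 146.
  Sigma^{-1} = (1/det) · [[d, -b], [-b, a]] = [[0.1301, -0.0342],
 [-0.0342, 0.0616]].

Step 3 — form the quadratic (x - mu)^T · Sigma^{-1} · (x - mu):
  Sigma^{-1} · (x - mu) = (-0.2329, 0.2192).
  (x - mu)^T · [Sigma^{-1} · (x - mu)] = (-1)·(-0.2329) + (3)·(0.2192) = 0.8904.

Step 4 — take square root: d = √(0.8904) ≈ 0.9436.

d(x, mu) = √(0.8904) ≈ 0.9436


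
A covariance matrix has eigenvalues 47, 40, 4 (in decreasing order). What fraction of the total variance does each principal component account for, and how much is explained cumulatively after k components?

Step 1 — total variance = trace(Sigma) = Σ λ_i = 47 + 40 + 4 = 91.

Step 2 — fraction explained by component i = λ_i / Σ λ:
  PC1: 47/91 = 0.5165
  PC2: 40/91 = 0.4396
  PC3: 4/91 = 0.044

Step 3 — cumulative fraction after k components = (λ_1 + ... + λ_k) / Σ λ:
  k = 1: 47/91 = 0.5165
  k = 2: (47 + 40)/91 = 87/91 = 0.956
  k = 3: (47 + 40 + 4)/91 = 91/91 = 1

Summary (fraction, with percent):

explained: PC1 0.5165 (51.65%), PC2 0.4396 (43.96%), PC3 0.044 (4.4%);  cumulative: 0.5165, 0.956, 1


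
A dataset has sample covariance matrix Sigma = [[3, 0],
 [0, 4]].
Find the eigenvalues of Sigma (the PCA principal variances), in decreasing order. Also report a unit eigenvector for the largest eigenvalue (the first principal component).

Step 1 — characteristic polynomial of 2×2 Sigma:
  det(Sigma - λI) = λ² - trace · λ + det = 0.
  trace = 3 + 4 = 7, det = 3·4 - (0)² = 12.
Step 2 — discriminant:
  Δ = trace² - 4·det = 49 - 48 = 1.
Step 3 — eigenvalues:
  λ = (trace ± √Δ)/2 = (7 ± 1)/2,
  λ_1 = 4,  λ_2 = 3.

Step 4 — unit eigenvector for λ_1: Sigma is diagonal, so its eigenvectors are the coordinate axes. λ_1 = 4 is the diagonal entry on the second coordinate axis, hence
  v_1 = (0, 1) (||v_1|| = 1).

λ_1 = 4,  λ_2 = 3;  v_1 ≈ (0, 1)


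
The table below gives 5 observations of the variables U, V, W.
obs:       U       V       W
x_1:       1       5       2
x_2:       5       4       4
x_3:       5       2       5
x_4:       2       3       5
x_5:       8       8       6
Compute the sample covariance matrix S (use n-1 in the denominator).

Step 1 — column means:
  mean(U) = (1 + 5 + 5 + 2 + 8) / 5 = 21/5 = 4.2
  mean(V) = (5 + 4 + 2 + 3 + 8) / 5 = 22/5 = 4.4
  mean(W) = (2 + 4 + 5 + 5 + 6) / 5 = 22/5 = 4.4

Step 2 — sample covariance S[i,j] = (1/(n-1)) · Σ_k (x_{k,i} - mean_i) · (x_{k,j} - mean_j), with n-1 = 4.
  S[U,U] = ((-3.2)·(-3.2) + (0.8)·(0.8) + (0.8)·(0.8) + (-2.2)·(-2.2) + (3.8)·(3.8)) / 4 = 30.8/4 = 7.7
  S[U,V] = ((-3.2)·(0.6) + (0.8)·(-0.4) + (0.8)·(-2.4) + (-2.2)·(-1.4) + (3.8)·(3.6)) / 4 = 12.6/4 = 3.15
  S[U,W] = ((-3.2)·(-2.4) + (0.8)·(-0.4) + (0.8)·(0.6) + (-2.2)·(0.6) + (3.8)·(1.6)) / 4 = 12.6/4 = 3.15
  S[V,V] = ((0.6)·(0.6) + (-0.4)·(-0.4) + (-2.4)·(-2.4) + (-1.4)·(-1.4) + (3.6)·(3.6)) / 4 = 21.2/4 = 5.3
  S[V,W] = ((0.6)·(-2.4) + (-0.4)·(-0.4) + (-2.4)·(0.6) + (-1.4)·(0.6) + (3.6)·(1.6)) / 4 = 2.2/4 = 0.55
  S[W,W] = ((-2.4)·(-2.4) + (-0.4)·(-0.4) + (0.6)·(0.6) + (0.6)·(0.6) + (1.6)·(1.6)) / 4 = 9.2/4 = 2.3

S is symmetric (S[j,i] = S[i,j]). Assembling:

S = [[7.7, 3.15, 3.15],
 [3.15, 5.3, 0.55],
 [3.15, 0.55, 2.3]]


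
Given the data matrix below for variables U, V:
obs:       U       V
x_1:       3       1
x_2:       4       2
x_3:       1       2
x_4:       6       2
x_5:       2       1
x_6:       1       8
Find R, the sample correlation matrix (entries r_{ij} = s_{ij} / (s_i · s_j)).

Step 1 — column means:
  mean(U) = (3 + 4 + 1 + 6 + 2 + 1) / 6 = 17/6 = 2.8333
  mean(V) = (1 + 2 + 2 + 2 + 1 + 8) / 6 = 16/6 = 2.6667

Step 2 — sample variances and covariances s[i,j] = (1/(n-1)) · Σ_k (x_{k,i} - mean_i) · (x_{k,j} - mean_j), with n-1 = 5:
  s[U,U] = ((0.1667)·(0.1667) + (1.1667)·(1.1667) + (-1.8333)·(-1.8333) + (3.1667)·(3.1667) + (-0.8333)·(-0.8333) + (-1.8333)·(-1.8333)) / 5 = 18.8333/5 = 3.7667
  s[U,V] = ((0.1667)·(-1.6667) + (1.1667)·(-0.6667) + (-1.8333)·(-0.6667) + (3.1667)·(-0.6667) + (-0.8333)·(-1.6667) + (-1.8333)·(5.3333)) / 5 = -10.3333/5 = -2.0667
  s[V,V] = ((-1.6667)·(-1.6667) + (-0.6667)·(-0.6667) + (-0.6667)·(-0.6667) + (-0.6667)·(-0.6667) + (-1.6667)·(-1.6667) + (5.3333)·(5.3333)) / 5 = 35.3333/5 = 7.0667
  Sample standard deviations s_i = √(s[i,i]):
  s(U) = √(3.7667) = 1.9408
  s(V) = √(7.0667) = 2.6583

Step 3 — r_{ij} = s_{ij} / (s_i · s_j):
  r[U,U] = 1 (diagonal).
  r[U,V] = -2.0667 / (1.9408 · 2.6583) = -2.0667 / 5.1592 = -0.4006
  r[V,V] = 1 (diagonal).

R is symmetric with unit diagonal. Assembling:

R = [[1, -0.4006],
 [-0.4006, 1]]


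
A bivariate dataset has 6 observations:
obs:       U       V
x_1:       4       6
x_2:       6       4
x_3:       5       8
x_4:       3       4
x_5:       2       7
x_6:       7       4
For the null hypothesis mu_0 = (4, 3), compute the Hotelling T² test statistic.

Step 1 — sample mean vector:
  mean(U) = (4 + 6 + 5 + 3 + 2 + 7) / 6 = 27/6 = 4.5
  mean(V) = (6 + 4 + 8 + 4 + 7 + 4) / 6 = 33/6 = 5.5
  x̄ = (4.5, 5.5),  deviation x̄ - mu_0 = (4.5, 5.5) - (4, 3) = (0.5, 2.5).

Step 2 — sample covariance matrix, S[i,j] = (1/(n-1)) · Σ_k (x_{k,i} - mean_i) · (x_{k,j} - mean_j), divisor n-1 = 5:
  S[U,U] = ((-0.5)·(-0.5) + (1.5)·(1.5) + (0.5)·(0.5) + (-1.5)·(-1.5) + (-2.5)·(-2.5) + (2.5)·(2.5)) / 5 = 17.5/5 = 3.5
  S[U,V] = ((-0.5)·(0.5) + (1.5)·(-1.5) + (0.5)·(2.5) + (-1.5)·(-1.5) + (-2.5)·(1.5) + (2.5)·(-1.5)) / 5 = -6.5/5 = -1.3
  S[V,V] = ((0.5)·(0.5) + (-1.5)·(-1.5) + (2.5)·(2.5) + (-1.5)·(-1.5) + (1.5)·(1.5) + (-1.5)·(-1.5)) / 5 = 15.5/5 = 3.1
  S = [[3.5, -1.3],
 [-1.3, 3.1]].

Step 3 — invert S. det(S) = 3.5·3.1 - (-1.3)² = 9.16.
  S^{-1} = (1/det) · [[d, -b], [-b, a]] = [[0.3384, 0.1419],
 [0.1419, 0.3821]].

Step 4 — quadratic form (x̄ - mu_0)^T · S^{-1} · (x̄ - mu_0):
  S^{-1} · (x̄ - mu_0) = (0.524, 1.0262),
  (x̄ - mu_0)^T · [...] = (0.5)·(0.524) + (2.5)·(1.0262) = 2.8275.

Step 5 — scale by n: T² = 6 · 2.8275 = 16.9651.

T² ≈ 16.9651


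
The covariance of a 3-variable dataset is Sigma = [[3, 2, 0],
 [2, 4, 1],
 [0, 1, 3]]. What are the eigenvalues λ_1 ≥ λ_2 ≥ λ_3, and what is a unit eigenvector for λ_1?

Step 1 — characteristic polynomial p(λ) = det(λI - Sigma) = λ³ - tr·λ² + c_1·λ - det, where tr = trace, c_1 = sum of the principal 2×2 minors, det = det(Sigma):
  tr = 3 + 4 + 3 = 10,
  c_1 = (3·4 - (2)²) + (3·3 - (0)²) + (4·3 - (1)²) = 8 + 9 + 11 = 28,
  det = 3·(4·3 - (1)²) - (2)·((2)·3 - (1)·(0)) + (0)·((2)·(1) - 4·(0)) = 3·(11) - (2)·(6) + (0)·(2) = 21.
  So p(λ) = λ³ - 10λ² + 28λ - 21.
Step 2 — look for an integer root (rational root theorem: any rational root is an integer divisor of 21). Testing λ = 3:
  p(3) = 27 - 90 + 84 - 21 = 0  ✓
  Dividing out (λ - 3): p(λ) = (λ - 3)(λ² - 7λ + 7).
Step 3 — remaining eigenvalues from the quadratic λ² - 7λ + 7 = 0:
  Δ = 7² - 4·7 = 49 - 28 = 21,  λ = (7 ± √21)/2 = (7 ± 4.5826)/2 ≈ 5.7913 or 1.2087.
  Sorted: λ_1 = 5.7913,  λ_2 = 3,  λ_3 = 1.2087  (check: sum = 10 = tr ✓).

Step 4 — unit eigenvector for λ_1 ≈ 5.7913: v spans the null space of (Sigma - λ_1 I), whose rows are
  r_1 = (-2.7913, 2, 0),  r_2 = (2, -1.7913, 1),  r_3 = (0, 1, -2.7913).
  v is orthogonal to every row, so take v ∝ r_1 × r_2 = ((2)·(1) - (0)·(-1.7913), (0)·(2) - (-2.7913)·(1), (-2.7913)·(-1.7913) - (2)·(2)) ≈ (2, 2.7913, 1).
  Let u = (2, 2.7913, 1).
  ||u|| = √((2)² + (2.7913)² + (1)²) = √(12.7913) ≈ 3.5765,  v_1 = u/||u|| ≈ (0.5592, 0.7805, 0.2796) (||v_1|| = 1).

λ_1 = 5.7913,  λ_2 = 3,  λ_3 = 1.2087;  v_1 ≈ (0.5592, 0.7805, 0.2796)


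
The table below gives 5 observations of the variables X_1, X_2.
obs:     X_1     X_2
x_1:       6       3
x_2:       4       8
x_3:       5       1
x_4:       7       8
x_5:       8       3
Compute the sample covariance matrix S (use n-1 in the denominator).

Step 1 — column means:
  mean(X_1) = (6 + 4 + 5 + 7 + 8) / 5 = 30/5 = 6
  mean(X_2) = (3 + 8 + 1 + 8 + 3) / 5 = 23/5 = 4.6

Step 2 — sample covariance S[i,j] = (1/(n-1)) · Σ_k (x_{k,i} - mean_i) · (x_{k,j} - mean_j), with n-1 = 4.
  S[X_1,X_1] = ((0)·(0) + (-2)·(-2) + (-1)·(-1) + (1)·(1) + (2)·(2)) / 4 = 10/4 = 2.5
  S[X_1,X_2] = ((0)·(-1.6) + (-2)·(3.4) + (-1)·(-3.6) + (1)·(3.4) + (2)·(-1.6)) / 4 = -3/4 = -0.75
  S[X_2,X_2] = ((-1.6)·(-1.6) + (3.4)·(3.4) + (-3.6)·(-3.6) + (3.4)·(3.4) + (-1.6)·(-1.6)) / 4 = 41.2/4 = 10.3

S is symmetric (S[j,i] = S[i,j]). Assembling:

S = [[2.5, -0.75],
 [-0.75, 10.3]]


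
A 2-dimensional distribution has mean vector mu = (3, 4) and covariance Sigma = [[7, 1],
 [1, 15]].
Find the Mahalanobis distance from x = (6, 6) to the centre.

Step 1 — centre the observation: (x - mu) = (3, 2).

Step 2 — invert Sigma. det(Sigma) = 7·15 - (1)² = 104.
  Sigma^{-1} = (1/det) · [[d, -b], [-b, a]] = [[0.1442, -0.0096],
 [-0.0096, 0.0673]].

Step 3 — form the quadratic (x - mu)^T · Sigma^{-1} · (x - mu):
  Sigma^{-1} · (x - mu) = (0.4135, 0.1058).
  (x - mu)^T · [Sigma^{-1} · (x - mu)] = (3)·(0.4135) + (2)·(0.1058) = 1.4519.

Step 4 — take square root: d = √(1.4519) ≈ 1.205.

d(x, mu) = √(1.4519) ≈ 1.205


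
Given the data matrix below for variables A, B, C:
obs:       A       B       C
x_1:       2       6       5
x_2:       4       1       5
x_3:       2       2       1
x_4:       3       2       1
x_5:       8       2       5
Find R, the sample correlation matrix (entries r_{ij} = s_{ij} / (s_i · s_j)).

Step 1 — column means:
  mean(A) = (2 + 4 + 2 + 3 + 8) / 5 = 19/5 = 3.8
  mean(B) = (6 + 1 + 2 + 2 + 2) / 5 = 13/5 = 2.6
  mean(C) = (5 + 5 + 1 + 1 + 5) / 5 = 17/5 = 3.4

Step 2 — sample variances and covariances s[i,j] = (1/(n-1)) · Σ_k (x_{k,i} - mean_i) · (x_{k,j} - mean_j), with n-1 = 4:
  s[A,A] = ((-1.8)·(-1.8) + (0.2)·(0.2) + (-1.8)·(-1.8) + (-0.8)·(-0.8) + (4.2)·(4.2)) / 4 = 24.8/4 = 6.2
  s[A,B] = ((-1.8)·(3.4) + (0.2)·(-1.6) + (-1.8)·(-0.6) + (-0.8)·(-0.6) + (4.2)·(-0.6)) / 4 = -7.4/4 = -1.85
  s[A,C] = ((-1.8)·(1.6) + (0.2)·(1.6) + (-1.8)·(-2.4) + (-0.8)·(-2.4) + (4.2)·(1.6)) / 4 = 10.4/4 = 2.6
  s[B,B] = ((3.4)·(3.4) + (-1.6)·(-1.6) + (-0.6)·(-0.6) + (-0.6)·(-0.6) + (-0.6)·(-0.6)) / 4 = 15.2/4 = 3.8
  s[B,C] = ((3.4)·(1.6) + (-1.6)·(1.6) + (-0.6)·(-2.4) + (-0.6)·(-2.4) + (-0.6)·(1.6)) / 4 = 4.8/4 = 1.2
  s[C,C] = ((1.6)·(1.6) + (1.6)·(1.6) + (-2.4)·(-2.4) + (-2.4)·(-2.4) + (1.6)·(1.6)) / 4 = 19.2/4 = 4.8
  Sample standard deviations s_i = √(s[i,i]):
  s(A) = √(6.2) = 2.49
  s(B) = √(3.8) = 1.9494
  s(C) = √(4.8) = 2.1909

Step 3 — r_{ij} = s_{ij} / (s_i · s_j):
  r[A,A] = 1 (diagonal).
  r[A,B] = -1.85 / (2.49 · 1.9494) = -1.85 / 4.8539 = -0.3811
  r[A,C] = 2.6 / (2.49 · 2.1909) = 2.6 / 5.4553 = 0.4766
  r[B,B] = 1 (diagonal).
  r[B,C] = 1.2 / (1.9494 · 2.1909) = 1.2 / 4.2708 = 0.281
  r[C,C] = 1 (diagonal).

R is symmetric with unit diagonal. Assembling:

R = [[1, -0.3811, 0.4766],
 [-0.3811, 1, 0.281],
 [0.4766, 0.281, 1]]


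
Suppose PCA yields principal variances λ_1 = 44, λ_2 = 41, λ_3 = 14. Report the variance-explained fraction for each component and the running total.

Step 1 — total variance = trace(Sigma) = Σ λ_i = 44 + 41 + 14 = 99.

Step 2 — fraction explained by component i = λ_i / Σ λ:
  PC1: 44/99 = 0.4444
  PC2: 41/99 = 0.4141
  PC3: 14/99 = 0.1414

Step 3 — cumulative fraction after k components = (λ_1 + ... + λ_k) / Σ λ:
  k = 1: 44/99 = 0.4444
  k = 2: (44 + 41)/99 = 85/99 = 0.8586
  k = 3: (44 + 41 + 14)/99 = 99/99 = 1

Summary (fraction, with percent):

explained: PC1 0.4444 (44.44%), PC2 0.4141 (41.41%), PC3 0.1414 (14.14%);  cumulative: 0.4444, 0.8586, 1


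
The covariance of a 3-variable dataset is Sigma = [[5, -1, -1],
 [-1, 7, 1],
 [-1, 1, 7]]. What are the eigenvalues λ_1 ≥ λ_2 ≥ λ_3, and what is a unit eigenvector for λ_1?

Step 1 — characteristic polynomial p(λ) = det(λI - Sigma) = λ³ - tr·λ² + c_1·λ - det, where tr = trace, c_1 = sum of the principal 2×2 minors, det = det(Sigma):
  tr = 5 + 7 + 7 = 19,
  c_1 = (5·7 - (-1)²) + (5·7 - (-1)²) + (7·7 - (1)²) = 34 + 34 + 48 = 116,
  det = 5·(7·7 - (1)²) - (-1)·((-1)·7 - (1)·(-1)) + (-1)·((-1)·(1) - 7·(-1)) = 5·(48) - (-1)·(-6) + (-1)·(6) = 228.
  So p(λ) = λ³ - 19λ² + 116λ - 228.
Step 2 — look for an integer root (rational root theorem: any rational root is an integer divisor of 228). Testing λ = 6:
  p(6) = 216 - 684 + 696 - 228 = 0  ✓
  Dividing out (λ - 6): p(λ) = (λ - 6)(λ² - 13λ + 38).
Step 3 — remaining eigenvalues from the quadratic λ² - 13λ + 38 = 0:
  Δ = 13² - 4·38 = 169 - 152 = 17,  λ = (13 ± √17)/2 = (13 ± 4.1231)/2 ≈ 8.5616 or 4.4384.
  Sorted: λ_1 = 8.5616,  λ_2 = 6,  λ_3 = 4.4384  (check: sum = 19 = tr ✓).

Step 4 — unit eigenvector for λ_1 ≈ 8.5616: v spans the null space of (Sigma - λ_1 I), whose rows are
  r_1 = (-3.5616, -1, -1),  r_2 = (-1, -1.5616, 1),  r_3 = (-1, 1, -1.5616).
  v is orthogonal to every row, so take v ∝ r_1 × r_2 = ((-1)·(1) - (-1)·(-1.5616), (-1)·(-1) - (-3.5616)·(1), (-3.5616)·(-1.5616) - (-1)·(-1)) ≈ (-2.5616, 4.5616, 4.5616).
  Rescale (multiply by -1 so the first nonzero entry is positive): u = (2.5616, -4.5616, -4.5616).
  ||u|| = √((2.5616)² + (-4.5616)² + (-4.5616)²) = √(48.1771) ≈ 6.941,  v_1 = u/||u|| ≈ (0.369, -0.6572, -0.6572) (||v_1|| = 1).

λ_1 = 8.5616,  λ_2 = 6,  λ_3 = 4.4384;  v_1 ≈ (0.369, -0.6572, -0.6572)


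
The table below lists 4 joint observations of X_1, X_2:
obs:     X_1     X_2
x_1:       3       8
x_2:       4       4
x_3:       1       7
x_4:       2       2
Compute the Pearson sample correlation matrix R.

Step 1 — column means:
  mean(X_1) = (3 + 4 + 1 + 2) / 4 = 10/4 = 2.5
  mean(X_2) = (8 + 4 + 7 + 2) / 4 = 21/4 = 5.25

Step 2 — sample variances and covariances s[i,j] = (1/(n-1)) · Σ_k (x_{k,i} - mean_i) · (x_{k,j} - mean_j), with n-1 = 3:
  s[X_1,X_1] = ((0.5)·(0.5) + (1.5)·(1.5) + (-1.5)·(-1.5) + (-0.5)·(-0.5)) / 3 = 5/3 = 1.6667
  s[X_1,X_2] = ((0.5)·(2.75) + (1.5)·(-1.25) + (-1.5)·(1.75) + (-0.5)·(-3.25)) / 3 = -1.5/3 = -0.5
  s[X_2,X_2] = ((2.75)·(2.75) + (-1.25)·(-1.25) + (1.75)·(1.75) + (-3.25)·(-3.25)) / 3 = 22.75/3 = 7.5833
  Sample standard deviations s_i = √(s[i,i]):
  s(X_1) = √(1.6667) = 1.291
  s(X_2) = √(7.5833) = 2.7538

Step 3 — r_{ij} = s_{ij} / (s_i · s_j):
  r[X_1,X_1] = 1 (diagonal).
  r[X_1,X_2] = -0.5 / (1.291 · 2.7538) = -0.5 / 3.5551 = -0.1406
  r[X_2,X_2] = 1 (diagonal).

R is symmetric with unit diagonal. Assembling:

R = [[1, -0.1406],
 [-0.1406, 1]]


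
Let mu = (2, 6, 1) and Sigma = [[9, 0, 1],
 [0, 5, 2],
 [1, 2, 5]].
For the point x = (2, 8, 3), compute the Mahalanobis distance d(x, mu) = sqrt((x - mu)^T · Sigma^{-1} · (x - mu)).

Step 1 — centre the observation: (x - mu) = (0, 2, 2).

Step 2 — invert Sigma (cofactor / det for 3×3, or solve directly):
  Sigma^{-1} = [[0.1141, 0.0109, -0.0272],
 [0.0109, 0.2391, -0.0978],
 [-0.0272, -0.0978, 0.2446]].

Step 3 — form the quadratic (x - mu)^T · Sigma^{-1} · (x - mu):
  Sigma^{-1} · (x - mu) = (-0.0326, 0.2826, 0.2935).
  (x - mu)^T · [Sigma^{-1} · (x - mu)] = (0)·(-0.0326) + (2)·(0.2826) + (2)·(0.2935) = 1.1522.

Step 4 — take square root: d = √(1.1522) ≈ 1.0734.

d(x, mu) = √(1.1522) ≈ 1.0734


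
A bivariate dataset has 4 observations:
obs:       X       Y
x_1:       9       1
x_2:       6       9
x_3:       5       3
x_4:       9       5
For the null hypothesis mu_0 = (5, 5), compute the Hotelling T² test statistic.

Step 1 — sample mean vector:
  mean(X) = (9 + 6 + 5 + 9) / 4 = 29/4 = 7.25
  mean(Y) = (1 + 9 + 3 + 5) / 4 = 18/4 = 4.5
  x̄ = (7.25, 4.5),  deviation x̄ - mu_0 = (7.25, 4.5) - (5, 5) = (2.25, -0.5).

Step 2 — sample covariance matrix, S[i,j] = (1/(n-1)) · Σ_k (x_{k,i} - mean_i) · (x_{k,j} - mean_j), divisor n-1 = 3:
  S[X,X] = ((1.75)·(1.75) + (-1.25)·(-1.25) + (-2.25)·(-2.25) + (1.75)·(1.75)) / 3 = 12.75/3 = 4.25
  S[X,Y] = ((1.75)·(-3.5) + (-1.25)·(4.5) + (-2.25)·(-1.5) + (1.75)·(0.5)) / 3 = -7.5/3 = -2.5
  S[Y,Y] = ((-3.5)·(-3.5) + (4.5)·(4.5) + (-1.5)·(-1.5) + (0.5)·(0.5)) / 3 = 35/3 = 11.6667
  S = [[4.25, -2.5],
 [-2.5, 11.6667]].

Step 3 — invert S. det(S) = 4.25·11.6667 - (-2.5)² = 43.3333.
  S^{-1} = (1/det) · [[d, -b], [-b, a]] = [[0.2692, 0.0577],
 [0.0577, 0.0981]].

Step 4 — quadratic form (x̄ - mu_0)^T · S^{-1} · (x̄ - mu_0):
  S^{-1} · (x̄ - mu_0) = (0.5769, 0.0808),
  (x̄ - mu_0)^T · [...] = (2.25)·(0.5769) + (-0.5)·(0.0808) = 1.2577.

Step 5 — scale by n: T² = 4 · 1.2577 = 5.0308.

T² ≈ 5.0308


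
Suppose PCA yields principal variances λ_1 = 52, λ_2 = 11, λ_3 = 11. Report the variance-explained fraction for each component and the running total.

Step 1 — total variance = trace(Sigma) = Σ λ_i = 52 + 11 + 11 = 74.

Step 2 — fraction explained by component i = λ_i / Σ λ:
  PC1: 52/74 = 0.7027
  PC2: 11/74 = 0.1486
  PC3: 11/74 = 0.1486

Step 3 — cumulative fraction after k components = (λ_1 + ... + λ_k) / Σ λ:
  k = 1: 52/74 = 0.7027
  k = 2: (52 + 11)/74 = 63/74 = 0.8514
  k = 3: (52 + 11 + 11)/74 = 74/74 = 1

Summary (fraction, with percent):

explained: PC1 0.7027 (70.27%), PC2 0.1486 (14.86%), PC3 0.1486 (14.86%);  cumulative: 0.7027, 0.8514, 1


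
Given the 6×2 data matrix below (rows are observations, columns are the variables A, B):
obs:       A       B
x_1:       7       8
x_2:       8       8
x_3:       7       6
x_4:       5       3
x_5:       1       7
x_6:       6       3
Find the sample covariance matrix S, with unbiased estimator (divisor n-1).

Step 1 — column means:
  mean(A) = (7 + 8 + 7 + 5 + 1 + 6) / 6 = 34/6 = 5.6667
  mean(B) = (8 + 8 + 6 + 3 + 7 + 3) / 6 = 35/6 = 5.8333

Step 2 — sample covariance S[i,j] = (1/(n-1)) · Σ_k (x_{k,i} - mean_i) · (x_{k,j} - mean_j), with n-1 = 5.
  S[A,A] = ((1.3333)·(1.3333) + (2.3333)·(2.3333) + (1.3333)·(1.3333) + (-0.6667)·(-0.6667) + (-4.6667)·(-4.6667) + (0.3333)·(0.3333)) / 5 = 31.3333/5 = 6.2667
  S[A,B] = ((1.3333)·(2.1667) + (2.3333)·(2.1667) + (1.3333)·(0.1667) + (-0.6667)·(-2.8333) + (-4.6667)·(1.1667) + (0.3333)·(-2.8333)) / 5 = 3.6667/5 = 0.7333
  S[B,B] = ((2.1667)·(2.1667) + (2.1667)·(2.1667) + (0.1667)·(0.1667) + (-2.8333)·(-2.8333) + (1.1667)·(1.1667) + (-2.8333)·(-2.8333)) / 5 = 26.8333/5 = 5.3667

S is symmetric (S[j,i] = S[i,j]). Assembling:

S = [[6.2667, 0.7333],
 [0.7333, 5.3667]]


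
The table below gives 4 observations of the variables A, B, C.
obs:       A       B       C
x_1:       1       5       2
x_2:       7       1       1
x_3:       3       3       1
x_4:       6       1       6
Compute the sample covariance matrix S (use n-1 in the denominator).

Step 1 — column means:
  mean(A) = (1 + 7 + 3 + 6) / 4 = 17/4 = 4.25
  mean(B) = (5 + 1 + 3 + 1) / 4 = 10/4 = 2.5
  mean(C) = (2 + 1 + 1 + 6) / 4 = 10/4 = 2.5

Step 2 — sample covariance S[i,j] = (1/(n-1)) · Σ_k (x_{k,i} - mean_i) · (x_{k,j} - mean_j), with n-1 = 3.
  S[A,A] = ((-3.25)·(-3.25) + (2.75)·(2.75) + (-1.25)·(-1.25) + (1.75)·(1.75)) / 3 = 22.75/3 = 7.5833
  S[A,B] = ((-3.25)·(2.5) + (2.75)·(-1.5) + (-1.25)·(0.5) + (1.75)·(-1.5)) / 3 = -15.5/3 = -5.1667
  S[A,C] = ((-3.25)·(-0.5) + (2.75)·(-1.5) + (-1.25)·(-1.5) + (1.75)·(3.5)) / 3 = 5.5/3 = 1.8333
  S[B,B] = ((2.5)·(2.5) + (-1.5)·(-1.5) + (0.5)·(0.5) + (-1.5)·(-1.5)) / 3 = 11/3 = 3.6667
  S[B,C] = ((2.5)·(-0.5) + (-1.5)·(-1.5) + (0.5)·(-1.5) + (-1.5)·(3.5)) / 3 = -5/3 = -1.6667
  S[C,C] = ((-0.5)·(-0.5) + (-1.5)·(-1.5) + (-1.5)·(-1.5) + (3.5)·(3.5)) / 3 = 17/3 = 5.6667

S is symmetric (S[j,i] = S[i,j]). Assembling:

S = [[7.5833, -5.1667, 1.8333],
 [-5.1667, 3.6667, -1.6667],
 [1.8333, -1.6667, 5.6667]]


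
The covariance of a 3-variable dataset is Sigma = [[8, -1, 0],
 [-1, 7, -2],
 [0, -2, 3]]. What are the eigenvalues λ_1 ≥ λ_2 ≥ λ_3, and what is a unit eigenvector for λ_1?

Step 1 — characteristic polynomial p(λ) = det(λI - Sigma) = λ³ - tr·λ² + c_1·λ - det, where tr = trace, c_1 = sum of the principal 2×2 minors, det = det(Sigma):
  tr = 8 + 7 + 3 = 18,
  c_1 = (8·7 - (-1)²) + (8·3 - (0)²) + (7·3 - (-2)²) = 55 + 24 + 17 = 96,
  det = 8·(7·3 - (-2)²) - (-1)·((-1)·3 - (-2)·(0)) + (0)·((-1)·(-2) - 7·(0)) = 8·(17) - (-1)·(-3) + (0)·(2) = 133.
  So p(λ) = λ³ - 18λ² + 96λ - 133.
Step 2 — look for an integer root (rational root theorem: any rational root is an integer divisor of 133). Testing λ = 7:
  p(7) = 343 - 882 + 672 - 133 = 0  ✓
  Dividing out (λ - 7): p(λ) = (λ - 7)(λ² - 11λ + 19).
Step 3 — remaining eigenvalues from the quadratic λ² - 11λ + 19 = 0:
  Δ = 11² - 4·19 = 121 - 76 = 45,  λ = (11 ± √45)/2 = (11 ± 6.7082)/2 ≈ 8.8541 or 2.1459.
  Sorted: λ_1 = 8.8541,  λ_2 = 7,  λ_3 = 2.1459  (check: sum = 18 = tr ✓).

Step 4 — unit eigenvector for λ_1 ≈ 8.8541: v spans the null space of (Sigma - λ_1 I), whose rows are
  r_1 = (-0.8541, -1, 0),  r_2 = (-1, -1.8541, -2),  r_3 = (0, -2, -5.8541).
  v is orthogonal to every row, so take v ∝ r_1 × r_2 = ((-1)·(-2) - (0)·(-1.8541), (0)·(-1) - (-0.8541)·(-2), (-0.8541)·(-1.8541) - (-1)·(-1)) ≈ (2, -1.7082, 0.5836).
  Let u = (2, -1.7082, 0.5836).
  ||u|| = √((2)² + (-1.7082)² + (0.5836)²) = √(7.2585) ≈ 2.6942,  v_1 = u/||u|| ≈ (0.7423, -0.634, 0.2166) (||v_1|| = 1).

λ_1 = 8.8541,  λ_2 = 7,  λ_3 = 2.1459;  v_1 ≈ (0.7423, -0.634, 0.2166)


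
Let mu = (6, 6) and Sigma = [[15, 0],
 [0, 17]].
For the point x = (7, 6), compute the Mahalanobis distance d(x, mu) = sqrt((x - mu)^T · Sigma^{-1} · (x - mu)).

Step 1 — centre the observation: (x - mu) = (1, 0).

Step 2 — invert Sigma. det(Sigma) = 15·17 - (0)² = 255.
  Sigma^{-1} = (1/det) · [[d, -b], [-b, a]] = [[0.0667, 0],
 [0, 0.0588]].

Step 3 — form the quadratic (x - mu)^T · Sigma^{-1} · (x - mu):
  Sigma^{-1} · (x - mu) = (0.0667, 0).
  (x - mu)^T · [Sigma^{-1} · (x - mu)] = (1)·(0.0667) + (0)·(0) = 0.0667.

Step 4 — take square root: d = √(0.0667) ≈ 0.2582.

d(x, mu) = √(0.0667) ≈ 0.2582


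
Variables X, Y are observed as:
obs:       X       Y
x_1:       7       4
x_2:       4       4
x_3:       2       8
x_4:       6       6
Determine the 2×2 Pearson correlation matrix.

Step 1 — column means:
  mean(X) = (7 + 4 + 2 + 6) / 4 = 19/4 = 4.75
  mean(Y) = (4 + 4 + 8 + 6) / 4 = 22/4 = 5.5

Step 2 — sample variances and covariances s[i,j] = (1/(n-1)) · Σ_k (x_{k,i} - mean_i) · (x_{k,j} - mean_j), with n-1 = 3:
  s[X,X] = ((2.25)·(2.25) + (-0.75)·(-0.75) + (-2.75)·(-2.75) + (1.25)·(1.25)) / 3 = 14.75/3 = 4.9167
  s[X,Y] = ((2.25)·(-1.5) + (-0.75)·(-1.5) + (-2.75)·(2.5) + (1.25)·(0.5)) / 3 = -8.5/3 = -2.8333
  s[Y,Y] = ((-1.5)·(-1.5) + (-1.5)·(-1.5) + (2.5)·(2.5) + (0.5)·(0.5)) / 3 = 11/3 = 3.6667
  Sample standard deviations s_i = √(s[i,i]):
  s(X) = √(4.9167) = 2.2174
  s(Y) = √(3.6667) = 1.9149

Step 3 — r_{ij} = s_{ij} / (s_i · s_j):
  r[X,X] = 1 (diagonal).
  r[X,Y] = -2.8333 / (2.2174 · 1.9149) = -2.8333 / 4.2459 = -0.6673
  r[Y,Y] = 1 (diagonal).

R is symmetric with unit diagonal. Assembling:

R = [[1, -0.6673],
 [-0.6673, 1]]


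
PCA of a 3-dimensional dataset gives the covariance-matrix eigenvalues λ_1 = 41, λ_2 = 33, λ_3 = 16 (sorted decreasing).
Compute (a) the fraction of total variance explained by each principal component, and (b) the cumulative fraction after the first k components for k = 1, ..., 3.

Step 1 — total variance = trace(Sigma) = Σ λ_i = 41 + 33 + 16 = 90.

Step 2 — fraction explained by component i = λ_i / Σ λ:
  PC1: 41/90 = 0.4556
  PC2: 33/90 = 0.3667
  PC3: 16/90 = 0.1778

Step 3 — cumulative fraction after k components = (λ_1 + ... + λ_k) / Σ λ:
  k = 1: 41/90 = 0.4556
  k = 2: (41 + 33)/90 = 74/90 = 0.8222
  k = 3: (41 + 33 + 16)/90 = 90/90 = 1

Summary (fraction, with percent):

explained: PC1 0.4556 (45.56%), PC2 0.3667 (36.67%), PC3 0.1778 (17.78%);  cumulative: 0.4556, 0.8222, 1


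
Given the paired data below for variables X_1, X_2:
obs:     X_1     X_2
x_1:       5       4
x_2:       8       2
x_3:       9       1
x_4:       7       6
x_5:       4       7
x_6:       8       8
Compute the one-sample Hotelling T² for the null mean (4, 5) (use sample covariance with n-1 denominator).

Step 1 — sample mean vector:
  mean(X_1) = (5 + 8 + 9 + 7 + 4 + 8) / 6 = 41/6 = 6.8333
  mean(X_2) = (4 + 2 + 1 + 6 + 7 + 8) / 6 = 28/6 = 4.6667
  x̄ = (6.8333, 4.6667),  deviation x̄ - mu_0 = (6.8333, 4.6667) - (4, 5) = (2.8333, -0.3333).

Step 2 — sample covariance matrix, S[i,j] = (1/(n-1)) · Σ_k (x_{k,i} - mean_i) · (x_{k,j} - mean_j), divisor n-1 = 5:
  S[X_1,X_1] = ((-1.8333)·(-1.8333) + (1.1667)·(1.1667) + (2.1667)·(2.1667) + (0.1667)·(0.1667) + (-2.8333)·(-2.8333) + (1.1667)·(1.1667)) / 5 = 18.8333/5 = 3.7667
  S[X_1,X_2] = ((-1.8333)·(-0.6667) + (1.1667)·(-2.6667) + (2.1667)·(-3.6667) + (0.1667)·(1.3333) + (-2.8333)·(2.3333) + (1.1667)·(3.3333)) / 5 = -12.3333/5 = -2.4667
  S[X_2,X_2] = ((-0.6667)·(-0.6667) + (-2.6667)·(-2.6667) + (-3.6667)·(-3.6667) + (1.3333)·(1.3333) + (2.3333)·(2.3333) + (3.3333)·(3.3333)) / 5 = 39.3333/5 = 7.8667
  S = [[3.7667, -2.4667],
 [-2.4667, 7.8667]].

Step 3 — invert S. det(S) = 3.7667·7.8667 - (-2.4667)² = 23.5467.
  S^{-1} = (1/det) · [[d, -b], [-b, a]] = [[0.3341, 0.1048],
 [0.1048, 0.16]].

Step 4 — quadratic form (x̄ - mu_0)^T · S^{-1} · (x̄ - mu_0):
  S^{-1} · (x̄ - mu_0) = (0.9117, 0.2435),
  (x̄ - mu_0)^T · [...] = (2.8333)·(0.9117) + (-0.3333)·(0.2435) = 2.5019.

Step 5 — scale by n: T² = 6 · 2.5019 = 15.0113.

T² ≈ 15.0113


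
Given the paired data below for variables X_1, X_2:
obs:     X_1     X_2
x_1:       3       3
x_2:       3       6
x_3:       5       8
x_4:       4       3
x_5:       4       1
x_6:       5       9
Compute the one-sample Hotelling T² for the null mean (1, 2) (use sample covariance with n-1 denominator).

Step 1 — sample mean vector:
  mean(X_1) = (3 + 3 + 5 + 4 + 4 + 5) / 6 = 24/6 = 4
  mean(X_2) = (3 + 6 + 8 + 3 + 1 + 9) / 6 = 30/6 = 5
  x̄ = (4, 5),  deviation x̄ - mu_0 = (4, 5) - (1, 2) = (3, 3).

Step 2 — sample covariance matrix, S[i,j] = (1/(n-1)) · Σ_k (x_{k,i} - mean_i) · (x_{k,j} - mean_j), divisor n-1 = 5:
  S[X_1,X_1] = ((-1)·(-1) + (-1)·(-1) + (1)·(1) + (0)·(0) + (0)·(0) + (1)·(1)) / 5 = 4/5 = 0.8
  S[X_1,X_2] = ((-1)·(-2) + (-1)·(1) + (1)·(3) + (0)·(-2) + (0)·(-4) + (1)·(4)) / 5 = 8/5 = 1.6
  S[X_2,X_2] = ((-2)·(-2) + (1)·(1) + (3)·(3) + (-2)·(-2) + (-4)·(-4) + (4)·(4)) / 5 = 50/5 = 10
  S = [[0.8, 1.6],
 [1.6, 10]].

Step 3 — invert S. det(S) = 0.8·10 - (1.6)² = 5.44.
  S^{-1} = (1/det) · [[d, -b], [-b, a]] = [[1.8382, -0.2941],
 [-0.2941, 0.1471]].

Step 4 — quadratic form (x̄ - mu_0)^T · S^{-1} · (x̄ - mu_0):
  S^{-1} · (x̄ - mu_0) = (4.6324, -0.4412),
  (x̄ - mu_0)^T · [...] = (3)·(4.6324) + (3)·(-0.4412) = 12.5735.

Step 5 — scale by n: T² = 6 · 12.5735 = 75.4412.

T² ≈ 75.4412


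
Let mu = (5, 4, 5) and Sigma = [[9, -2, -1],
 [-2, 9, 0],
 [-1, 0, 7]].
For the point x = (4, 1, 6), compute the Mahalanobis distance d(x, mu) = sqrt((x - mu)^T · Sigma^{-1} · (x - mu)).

Step 1 — centre the observation: (x - mu) = (-1, -3, 1).

Step 2 — invert Sigma (cofactor / det for 3×3, or solve directly):
  Sigma^{-1} = [[0.1189, 0.0264, 0.017],
 [0.0264, 0.117, 0.0038],
 [0.017, 0.0038, 0.1453]].

Step 3 — form the quadratic (x - mu)^T · Sigma^{-1} · (x - mu):
  Sigma^{-1} · (x - mu) = (-0.1811, -0.3736, 0.117).
  (x - mu)^T · [Sigma^{-1} · (x - mu)] = (-1)·(-0.1811) + (-3)·(-0.3736) + (1)·(0.117) = 1.4189.

Step 4 — take square root: d = √(1.4189) ≈ 1.1912.

d(x, mu) = √(1.4189) ≈ 1.1912


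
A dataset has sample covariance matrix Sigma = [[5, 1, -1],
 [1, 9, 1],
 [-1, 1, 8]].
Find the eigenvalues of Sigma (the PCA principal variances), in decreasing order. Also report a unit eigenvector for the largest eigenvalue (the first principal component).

Step 1 — characteristic polynomial p(λ) = det(λI - Sigma) = λ³ - tr·λ² + c_1·λ - det, where tr = trace, c_1 = sum of the principal 2×2 minors, det = det(Sigma):
  tr = 5 + 9 + 8 = 22,
  c_1 = (5·9 - (1)²) + (5·8 - (-1)²) + (9·8 - (1)²) = 44 + 39 + 71 = 154,
  det = 5·(9·8 - (1)²) - (1)·((1)·8 - (1)·(-1)) + (-1)·((1)·(1) - 9·(-1)) = 5·(71) - (1)·(9) + (-1)·(10) = 336.
  So p(λ) = λ³ - 22λ² + 154λ - 336.
Step 2 — look for an integer root (rational root theorem: any rational root is an integer divisor of 336). Testing λ = 8:
  p(8) = 512 - 1408 + 1232 - 336 = 0  ✓
  Dividing out (λ - 8): p(λ) = (λ - 8)(λ² - 14λ + 42).
Step 3 — remaining eigenvalues from the quadratic λ² - 14λ + 42 = 0:
  Δ = 14² - 4·42 = 196 - 168 = 28,  λ = (14 ± √28)/2 = (14 ± 5.2915)/2 ≈ 9.6458 or 4.3542.
  Sorted: λ_1 = 9.6458,  λ_2 = 8,  λ_3 = 4.3542  (check: sum = 22 = tr ✓).

Step 4 — unit eigenvector for λ_1 ≈ 9.6458: v spans the null space of (Sigma - λ_1 I), whose rows are
  r_1 = (-4.6458, 1, -1),  r_2 = (1, -0.6458, 1),  r_3 = (-1, 1, -1.6458).
  v is orthogonal to every row, so take v ∝ r_1 × r_2 = ((1)·(1) - (-1)·(-0.6458), (-1)·(1) - (-4.6458)·(1), (-4.6458)·(-0.6458) - (1)·(1)) ≈ (0.3542, 3.6458, 2).
  Let u = (0.3542, 3.6458, 2).
  ||u|| = √((0.3542)² + (3.6458)² + (2)²) = √(17.417) ≈ 4.1734,  v_1 = u/||u|| ≈ (0.0849, 0.8736, 0.4792) (||v_1|| = 1).

λ_1 = 9.6458,  λ_2 = 8,  λ_3 = 4.3542;  v_1 ≈ (0.0849, 0.8736, 0.4792)


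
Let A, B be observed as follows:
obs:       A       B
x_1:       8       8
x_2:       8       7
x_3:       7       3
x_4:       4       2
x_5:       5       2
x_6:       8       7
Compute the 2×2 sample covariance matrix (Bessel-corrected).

Step 1 — column means:
  mean(A) = (8 + 8 + 7 + 4 + 5 + 8) / 6 = 40/6 = 6.6667
  mean(B) = (8 + 7 + 3 + 2 + 2 + 7) / 6 = 29/6 = 4.8333

Step 2 — sample covariance S[i,j] = (1/(n-1)) · Σ_k (x_{k,i} - mean_i) · (x_{k,j} - mean_j), with n-1 = 5.
  S[A,A] = ((1.3333)·(1.3333) + (1.3333)·(1.3333) + (0.3333)·(0.3333) + (-2.6667)·(-2.6667) + (-1.6667)·(-1.6667) + (1.3333)·(1.3333)) / 5 = 15.3333/5 = 3.0667
  S[A,B] = ((1.3333)·(3.1667) + (1.3333)·(2.1667) + (0.3333)·(-1.8333) + (-2.6667)·(-2.8333) + (-1.6667)·(-2.8333) + (1.3333)·(2.1667)) / 5 = 21.6667/5 = 4.3333
  S[B,B] = ((3.1667)·(3.1667) + (2.1667)·(2.1667) + (-1.8333)·(-1.8333) + (-2.8333)·(-2.8333) + (-2.8333)·(-2.8333) + (2.1667)·(2.1667)) / 5 = 38.8333/5 = 7.7667

S is symmetric (S[j,i] = S[i,j]). Assembling:

S = [[3.0667, 4.3333],
 [4.3333, 7.7667]]


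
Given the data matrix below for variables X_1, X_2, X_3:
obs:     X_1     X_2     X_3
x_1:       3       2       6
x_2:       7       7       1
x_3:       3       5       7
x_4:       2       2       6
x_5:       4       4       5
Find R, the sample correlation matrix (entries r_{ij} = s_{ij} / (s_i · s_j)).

Step 1 — column means:
  mean(X_1) = (3 + 7 + 3 + 2 + 4) / 5 = 19/5 = 3.8
  mean(X_2) = (2 + 7 + 5 + 2 + 4) / 5 = 20/5 = 4
  mean(X_3) = (6 + 1 + 7 + 6 + 5) / 5 = 25/5 = 5

Step 2 — sample variances and covariances s[i,j] = (1/(n-1)) · Σ_k (x_{k,i} - mean_i) · (x_{k,j} - mean_j), with n-1 = 4:
  s[X_1,X_1] = ((-0.8)·(-0.8) + (3.2)·(3.2) + (-0.8)·(-0.8) + (-1.8)·(-1.8) + (0.2)·(0.2)) / 4 = 14.8/4 = 3.7
  s[X_1,X_2] = ((-0.8)·(-2) + (3.2)·(3) + (-0.8)·(1) + (-1.8)·(-2) + (0.2)·(0)) / 4 = 14/4 = 3.5
  s[X_1,X_3] = ((-0.8)·(1) + (3.2)·(-4) + (-0.8)·(2) + (-1.8)·(1) + (0.2)·(0)) / 4 = -17/4 = -4.25
  s[X_2,X_2] = ((-2)·(-2) + (3)·(3) + (1)·(1) + (-2)·(-2) + (0)·(0)) / 4 = 18/4 = 4.5
  s[X_2,X_3] = ((-2)·(1) + (3)·(-4) + (1)·(2) + (-2)·(1) + (0)·(0)) / 4 = -14/4 = -3.5
  s[X_3,X_3] = ((1)·(1) + (-4)·(-4) + (2)·(2) + (1)·(1) + (0)·(0)) / 4 = 22/4 = 5.5
  Sample standard deviations s_i = √(s[i,i]):
  s(X_1) = √(3.7) = 1.9235
  s(X_2) = √(4.5) = 2.1213
  s(X_3) = √(5.5) = 2.3452

Step 3 — r_{ij} = s_{ij} / (s_i · s_j):
  r[X_1,X_1] = 1 (diagonal).
  r[X_1,X_2] = 3.5 / (1.9235 · 2.1213) = 3.5 / 4.0804 = 0.8578
  r[X_1,X_3] = -4.25 / (1.9235 · 2.3452) = -4.25 / 4.5111 = -0.9421
  r[X_2,X_2] = 1 (diagonal).
  r[X_2,X_3] = -3.5 / (2.1213 · 2.3452) = -3.5 / 4.9749 = -0.7035
  r[X_3,X_3] = 1 (diagonal).

R is symmetric with unit diagonal. Assembling:

R = [[1, 0.8578, -0.9421],
 [0.8578, 1, -0.7035],
 [-0.9421, -0.7035, 1]]


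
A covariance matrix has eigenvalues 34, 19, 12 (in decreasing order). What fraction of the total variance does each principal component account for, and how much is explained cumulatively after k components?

Step 1 — total variance = trace(Sigma) = Σ λ_i = 34 + 19 + 12 = 65.

Step 2 — fraction explained by component i = λ_i / Σ λ:
  PC1: 34/65 = 0.5231
  PC2: 19/65 = 0.2923
  PC3: 12/65 = 0.1846

Step 3 — cumulative fraction after k components = (λ_1 + ... + λ_k) / Σ λ:
  k = 1: 34/65 = 0.5231
  k = 2: (34 + 19)/65 = 53/65 = 0.8154
  k = 3: (34 + 19 + 12)/65 = 65/65 = 1

Summary (fraction, with percent):

explained: PC1 0.5231 (52.31%), PC2 0.2923 (29.23%), PC3 0.1846 (18.46%);  cumulative: 0.5231, 0.8154, 1


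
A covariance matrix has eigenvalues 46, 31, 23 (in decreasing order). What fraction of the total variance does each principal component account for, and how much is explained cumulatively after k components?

Step 1 — total variance = trace(Sigma) = Σ λ_i = 46 + 31 + 23 = 100.

Step 2 — fraction explained by component i = λ_i / Σ λ:
  PC1: 46/100 = 0.46
  PC2: 31/100 = 0.31
  PC3: 23/100 = 0.23

Step 3 — cumulative fraction after k components = (λ_1 + ... + λ_k) / Σ λ:
  k = 1: 46/100 = 0.46
  k = 2: (46 + 31)/100 = 77/100 = 0.77
  k = 3: (46 + 31 + 23)/100 = 100/100 = 1

Summary (fraction, with percent):

explained: PC1 0.46 (46%), PC2 0.31 (31%), PC3 0.23 (23%);  cumulative: 0.46, 0.77, 1


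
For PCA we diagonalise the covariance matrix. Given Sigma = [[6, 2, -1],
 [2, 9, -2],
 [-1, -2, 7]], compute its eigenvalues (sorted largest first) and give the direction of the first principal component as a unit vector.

Step 1 — characteristic polynomial p(λ) = det(λI - Sigma) = λ³ - tr·λ² + c_1·λ - det, where tr = trace, c_1 = sum of the principal 2×2 minors, det = det(Sigma):
  tr = 6 + 9 + 7 = 22,
  c_1 = (6·9 - (2)²) + (6·7 - (-1)²) + (9·7 - (-2)²) = 50 + 41 + 59 = 150,
  det = 6·(9·7 - (-2)²) - (2)·((2)·7 - (-2)·(-1)) + (-1)·((2)·(-2) - 9·(-1)) = 6·(59) - (2)·(12) + (-1)·(5) = 325.
  So p(λ) = λ³ - 22λ² + 150λ - 325.
Step 2 — look for an integer root (rational root theorem: any rational root is an integer divisor of 325). Testing λ = 5:
  p(5) = 125 - 550 + 750 - 325 = 0  ✓
  Dividing out (λ - 5): p(λ) = (λ - 5)(λ² - 17λ + 65).
Step 3 — remaining eigenvalues from the quadratic λ² - 17λ + 65 = 0:
  Δ = 17² - 4·65 = 289 - 260 = 29,  λ = (17 ± √29)/2 = (17 ± 5.3852)/2 ≈ 11.1926 or 5.8074.
  Sorted: λ_1 = 11.1926,  λ_2 = 5.8074,  λ_3 = 5  (check: sum = 22 = tr ✓).

Step 4 — unit eigenvector for λ_1 ≈ 11.1926: v spans the null space of (Sigma - λ_1 I), whose rows are
  r_1 = (-5.1926, 2, -1),  r_2 = (2, -2.1926, -2),  r_3 = (-1, -2, -4.1926).
  v is orthogonal to every row, so take v ∝ r_1 × r_2 = ((2)·(-2) - (-1)·(-2.1926), (-1)·(2) - (-5.1926)·(-2), (-5.1926)·(-2.1926) - (2)·(2)) ≈ (-6.1926, -12.3852, 7.3852).
  Rescale (multiply by -1 so the first nonzero entry is positive): u = (6.1926, 12.3852, -7.3852).
  ||u|| = √((6.1926)² + (12.3852)² + (-7.3852)²) = √(246.281) ≈ 15.6933,  v_1 = u/||u|| ≈ (0.3946, 0.7892, -0.4706) (||v_1|| = 1).

λ_1 = 11.1926,  λ_2 = 5.8074,  λ_3 = 5;  v_1 ≈ (0.3946, 0.7892, -0.4706)


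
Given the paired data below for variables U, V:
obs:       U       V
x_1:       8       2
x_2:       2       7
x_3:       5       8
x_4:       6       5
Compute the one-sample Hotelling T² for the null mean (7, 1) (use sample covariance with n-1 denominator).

Step 1 — sample mean vector:
  mean(U) = (8 + 2 + 5 + 6) / 4 = 21/4 = 5.25
  mean(V) = (2 + 7 + 8 + 5) / 4 = 22/4 = 5.5
  x̄ = (5.25, 5.5),  deviation x̄ - mu_0 = (5.25, 5.5) - (7, 1) = (-1.75, 4.5).

Step 2 — sample covariance matrix, S[i,j] = (1/(n-1)) · Σ_k (x_{k,i} - mean_i) · (x_{k,j} - mean_j), divisor n-1 = 3:
  S[U,U] = ((2.75)·(2.75) + (-3.25)·(-3.25) + (-0.25)·(-0.25) + (0.75)·(0.75)) / 3 = 18.75/3 = 6.25
  S[U,V] = ((2.75)·(-3.5) + (-3.25)·(1.5) + (-0.25)·(2.5) + (0.75)·(-0.5)) / 3 = -15.5/3 = -5.1667
  S[V,V] = ((-3.5)·(-3.5) + (1.5)·(1.5) + (2.5)·(2.5) + (-0.5)·(-0.5)) / 3 = 21/3 = 7
  S = [[6.25, -5.1667],
 [-5.1667, 7]].

Step 3 — invert S. det(S) = 6.25·7 - (-5.1667)² = 17.0556.
  S^{-1} = (1/det) · [[d, -b], [-b, a]] = [[0.4104, 0.3029],
 [0.3029, 0.3664]].

Step 4 — quadratic form (x̄ - mu_0)^T · S^{-1} · (x̄ - mu_0):
  S^{-1} · (x̄ - mu_0) = (0.645, 1.1189),
  (x̄ - mu_0)^T · [...] = (-1.75)·(0.645) + (4.5)·(1.1189) = 3.9064.

Step 5 — scale by n: T² = 4 · 3.9064 = 15.6254.

T² ≈ 15.6254


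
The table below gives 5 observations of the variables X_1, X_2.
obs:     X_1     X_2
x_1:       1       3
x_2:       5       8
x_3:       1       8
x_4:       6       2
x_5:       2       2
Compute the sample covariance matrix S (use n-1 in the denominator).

Step 1 — column means:
  mean(X_1) = (1 + 5 + 1 + 6 + 2) / 5 = 15/5 = 3
  mean(X_2) = (3 + 8 + 8 + 2 + 2) / 5 = 23/5 = 4.6

Step 2 — sample covariance S[i,j] = (1/(n-1)) · Σ_k (x_{k,i} - mean_i) · (x_{k,j} - mean_j), with n-1 = 4.
  S[X_1,X_1] = ((-2)·(-2) + (2)·(2) + (-2)·(-2) + (3)·(3) + (-1)·(-1)) / 4 = 22/4 = 5.5
  S[X_1,X_2] = ((-2)·(-1.6) + (2)·(3.4) + (-2)·(3.4) + (3)·(-2.6) + (-1)·(-2.6)) / 4 = -2/4 = -0.5
  S[X_2,X_2] = ((-1.6)·(-1.6) + (3.4)·(3.4) + (3.4)·(3.4) + (-2.6)·(-2.6) + (-2.6)·(-2.6)) / 4 = 39.2/4 = 9.8

S is symmetric (S[j,i] = S[i,j]). Assembling:

S = [[5.5, -0.5],
 [-0.5, 9.8]]


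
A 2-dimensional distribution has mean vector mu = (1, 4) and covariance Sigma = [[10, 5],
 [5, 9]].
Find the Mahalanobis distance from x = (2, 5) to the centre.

Step 1 — centre the observation: (x - mu) = (1, 1).

Step 2 — invert Sigma. det(Sigma) = 10·9 - (5)² = 65.
  Sigma^{-1} = (1/det) · [[d, -b], [-b, a]] = [[0.1385, -0.0769],
 [-0.0769, 0.1538]].

Step 3 — form the quadratic (x - mu)^T · Sigma^{-1} · (x - mu):
  Sigma^{-1} · (x - mu) = (0.0615, 0.0769).
  (x - mu)^T · [Sigma^{-1} · (x - mu)] = (1)·(0.0615) + (1)·(0.0769) = 0.1385.

Step 4 — take square root: d = √(0.1385) ≈ 0.3721.

d(x, mu) = √(0.1385) ≈ 0.3721


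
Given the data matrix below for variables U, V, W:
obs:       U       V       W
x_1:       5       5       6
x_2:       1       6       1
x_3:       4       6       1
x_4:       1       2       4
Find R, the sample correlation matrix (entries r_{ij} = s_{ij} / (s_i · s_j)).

Step 1 — column means:
  mean(U) = (5 + 1 + 4 + 1) / 4 = 11/4 = 2.75
  mean(V) = (5 + 6 + 6 + 2) / 4 = 19/4 = 4.75
  mean(W) = (6 + 1 + 1 + 4) / 4 = 12/4 = 3

Step 2 — sample variances and covariances s[i,j] = (1/(n-1)) · Σ_k (x_{k,i} - mean_i) · (x_{k,j} - mean_j), with n-1 = 3:
  s[U,U] = ((2.25)·(2.25) + (-1.75)·(-1.75) + (1.25)·(1.25) + (-1.75)·(-1.75)) / 3 = 12.75/3 = 4.25
  s[U,V] = ((2.25)·(0.25) + (-1.75)·(1.25) + (1.25)·(1.25) + (-1.75)·(-2.75)) / 3 = 4.75/3 = 1.5833
  s[U,W] = ((2.25)·(3) + (-1.75)·(-2) + (1.25)·(-2) + (-1.75)·(1)) / 3 = 6/3 = 2
  s[V,V] = ((0.25)·(0.25) + (1.25)·(1.25) + (1.25)·(1.25) + (-2.75)·(-2.75)) / 3 = 10.75/3 = 3.5833
  s[V,W] = ((0.25)·(3) + (1.25)·(-2) + (1.25)·(-2) + (-2.75)·(1)) / 3 = -7/3 = -2.3333
  s[W,W] = ((3)·(3) + (-2)·(-2) + (-2)·(-2) + (1)·(1)) / 3 = 18/3 = 6
  Sample standard deviations s_i = √(s[i,i]):
  s(U) = √(4.25) = 2.0616
  s(V) = √(3.5833) = 1.893
  s(W) = √(6) = 2.4495

Step 3 — r_{ij} = s_{ij} / (s_i · s_j):
  r[U,U] = 1 (diagonal).
  r[U,V] = 1.5833 / (2.0616 · 1.893) = 1.5833 / 3.9025 = 0.4057
  r[U,W] = 2 / (2.0616 · 2.4495) = 2 / 5.0498 = 0.3961
  r[V,V] = 1 (diagonal).
  r[V,W] = -2.3333 / (1.893 · 2.4495) = -2.3333 / 4.6368 = -0.5032
  r[W,W] = 1 (diagonal).

R is symmetric with unit diagonal. Assembling:

R = [[1, 0.4057, 0.3961],
 [0.4057, 1, -0.5032],
 [0.3961, -0.5032, 1]]
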